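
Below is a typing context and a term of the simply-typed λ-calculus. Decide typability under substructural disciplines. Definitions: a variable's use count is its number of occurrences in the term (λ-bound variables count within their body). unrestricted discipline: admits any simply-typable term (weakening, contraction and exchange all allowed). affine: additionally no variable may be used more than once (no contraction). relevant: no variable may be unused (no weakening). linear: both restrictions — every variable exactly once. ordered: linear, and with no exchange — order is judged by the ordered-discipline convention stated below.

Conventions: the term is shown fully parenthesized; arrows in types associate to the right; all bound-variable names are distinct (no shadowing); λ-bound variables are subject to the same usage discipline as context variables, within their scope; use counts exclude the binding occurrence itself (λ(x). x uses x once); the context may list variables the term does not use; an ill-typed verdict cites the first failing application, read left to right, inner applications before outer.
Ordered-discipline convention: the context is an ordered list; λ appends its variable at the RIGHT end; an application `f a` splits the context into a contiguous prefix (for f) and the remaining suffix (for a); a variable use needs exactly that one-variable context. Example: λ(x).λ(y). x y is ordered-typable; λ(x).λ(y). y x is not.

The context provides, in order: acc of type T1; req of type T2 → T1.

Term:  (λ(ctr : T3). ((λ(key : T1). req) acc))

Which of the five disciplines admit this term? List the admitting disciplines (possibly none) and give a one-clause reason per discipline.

admitted by: affine, unrestricted
variable uses: acc ×1, req ×1, ctr (bound) ×0, key (bound) ×0
left-to-right use order: req, acc
typing: ✓ — T3 → T2 → T1
ordered: ✗, unused: ctr, key — weakening required
linear: ✗, unused: ctr, key — weakening required
affine: ✓, no duplicate uses among acc, req, ctr, key
relevant: ✗, unused: ctr, key — weakening required
unrestricted: ✓, type-checks (T3 → T2 → T1) and nothing is barred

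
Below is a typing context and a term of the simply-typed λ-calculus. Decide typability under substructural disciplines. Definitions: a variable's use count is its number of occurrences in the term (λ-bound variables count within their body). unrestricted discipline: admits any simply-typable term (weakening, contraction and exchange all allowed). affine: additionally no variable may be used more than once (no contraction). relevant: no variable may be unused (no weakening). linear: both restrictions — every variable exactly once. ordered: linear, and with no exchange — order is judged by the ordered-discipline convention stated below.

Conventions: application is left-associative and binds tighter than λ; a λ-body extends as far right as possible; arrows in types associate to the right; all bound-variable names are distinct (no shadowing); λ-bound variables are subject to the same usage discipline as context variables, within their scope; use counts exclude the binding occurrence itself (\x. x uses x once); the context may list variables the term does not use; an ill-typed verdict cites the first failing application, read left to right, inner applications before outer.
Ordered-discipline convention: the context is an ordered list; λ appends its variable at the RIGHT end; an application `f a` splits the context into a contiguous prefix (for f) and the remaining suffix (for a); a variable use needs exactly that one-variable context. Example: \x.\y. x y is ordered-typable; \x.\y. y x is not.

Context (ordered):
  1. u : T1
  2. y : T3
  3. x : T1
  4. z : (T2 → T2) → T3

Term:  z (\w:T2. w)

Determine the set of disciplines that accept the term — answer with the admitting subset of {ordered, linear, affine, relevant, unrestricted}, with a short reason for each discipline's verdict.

admitting disciplines: affine, unrestricted
usage: u: 0×, y: 0×, x: 0×, z: 1×, w (λ-bound): 1×
order of uses: z, w
typing: ✓ — T3
ordered ✗ (needs weakening: u, y, x unused)
linear ✗ (needs weakening: u, y, x unused)
affine ✓ (none of u, y, x, z, w used more than once)
relevant ✗ (needs weakening: u, y, x unused)
unrestricted ✓ (typability at T3 is all that's needed)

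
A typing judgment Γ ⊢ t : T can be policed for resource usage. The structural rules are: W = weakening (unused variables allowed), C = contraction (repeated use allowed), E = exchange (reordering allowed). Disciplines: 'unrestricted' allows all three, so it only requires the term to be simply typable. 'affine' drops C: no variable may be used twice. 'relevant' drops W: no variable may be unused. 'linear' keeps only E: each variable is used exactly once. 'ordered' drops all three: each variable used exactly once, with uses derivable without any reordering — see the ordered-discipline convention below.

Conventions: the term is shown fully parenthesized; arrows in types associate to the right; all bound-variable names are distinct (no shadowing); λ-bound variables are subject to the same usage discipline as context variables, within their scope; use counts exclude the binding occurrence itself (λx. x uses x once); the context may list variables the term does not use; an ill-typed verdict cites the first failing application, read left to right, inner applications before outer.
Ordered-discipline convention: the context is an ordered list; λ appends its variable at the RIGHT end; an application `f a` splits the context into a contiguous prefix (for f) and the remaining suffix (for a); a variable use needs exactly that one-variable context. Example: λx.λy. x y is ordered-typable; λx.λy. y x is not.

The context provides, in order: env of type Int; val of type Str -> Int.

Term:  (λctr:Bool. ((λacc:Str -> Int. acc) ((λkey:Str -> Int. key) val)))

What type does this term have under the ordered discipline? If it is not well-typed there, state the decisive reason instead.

not well-typed under ordered — needs weakening: env, ctr unused
usage: env: 0×; val: 1×; ctr (bound): 0×; acc (bound): 1×; key (bound): 1×
use order (left to right): acc, key, val
typing: the term checks, with type Bool -> Str -> Int
all disciplines: ordered ✗ | linear ✗ | affine ✓ | relevant ✗ | unrestricted ✓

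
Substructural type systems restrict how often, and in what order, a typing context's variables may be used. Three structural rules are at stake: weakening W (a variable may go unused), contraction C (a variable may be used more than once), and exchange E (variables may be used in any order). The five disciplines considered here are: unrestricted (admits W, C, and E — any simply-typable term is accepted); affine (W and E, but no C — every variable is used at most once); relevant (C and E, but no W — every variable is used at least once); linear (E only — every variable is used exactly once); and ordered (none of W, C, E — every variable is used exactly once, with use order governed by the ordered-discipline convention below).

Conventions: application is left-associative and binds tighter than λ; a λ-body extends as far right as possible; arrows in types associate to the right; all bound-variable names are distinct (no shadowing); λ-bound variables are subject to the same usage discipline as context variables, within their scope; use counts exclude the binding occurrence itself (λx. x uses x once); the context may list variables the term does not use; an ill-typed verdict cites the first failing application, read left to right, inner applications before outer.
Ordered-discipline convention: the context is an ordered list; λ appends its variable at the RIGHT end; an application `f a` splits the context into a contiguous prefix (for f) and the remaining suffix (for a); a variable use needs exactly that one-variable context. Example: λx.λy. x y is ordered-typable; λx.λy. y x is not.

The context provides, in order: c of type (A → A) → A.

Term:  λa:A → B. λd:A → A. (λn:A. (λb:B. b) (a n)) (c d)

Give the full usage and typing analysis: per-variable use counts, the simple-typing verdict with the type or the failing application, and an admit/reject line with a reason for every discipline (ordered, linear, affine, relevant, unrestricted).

variable uses: c: 1×; a [bound]: 1×; d [bound]: 1×; n [bound]: 1×; b [bound]: 1×
order of uses: b, a, n, c, d
typing: well-typed at (A → B) → (A → A) → B
ordered ✗ (no ordered split (uses run b, a, n, c, d))
linear ✓ (each of c, a, d, n, b used exactly once)
affine ✓ (no duplicate uses among c, a, d, n, b)
relevant ✓ (every one of c, a, d, n, b appears)
unrestricted ✓ (simply typable at (A → B) → (A → A) → B; W, C, E all held)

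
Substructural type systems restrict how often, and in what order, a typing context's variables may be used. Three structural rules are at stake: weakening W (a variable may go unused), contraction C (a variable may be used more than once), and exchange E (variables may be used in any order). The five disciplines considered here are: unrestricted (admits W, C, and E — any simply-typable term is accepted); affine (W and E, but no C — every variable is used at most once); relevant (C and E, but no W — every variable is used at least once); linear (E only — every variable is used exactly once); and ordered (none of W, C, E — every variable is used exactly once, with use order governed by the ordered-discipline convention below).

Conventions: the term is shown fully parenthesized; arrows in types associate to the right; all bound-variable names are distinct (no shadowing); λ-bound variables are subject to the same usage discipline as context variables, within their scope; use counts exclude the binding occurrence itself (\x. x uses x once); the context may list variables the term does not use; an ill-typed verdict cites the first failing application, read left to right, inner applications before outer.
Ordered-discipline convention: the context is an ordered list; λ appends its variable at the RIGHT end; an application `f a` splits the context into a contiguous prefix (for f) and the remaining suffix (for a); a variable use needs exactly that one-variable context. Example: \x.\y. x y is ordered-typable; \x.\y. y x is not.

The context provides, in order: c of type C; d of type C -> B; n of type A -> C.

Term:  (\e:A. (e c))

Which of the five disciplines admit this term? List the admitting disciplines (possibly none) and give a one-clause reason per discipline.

accepted by: none
counts: c=1, d=0, n=0, e (bound)=1
uses in reading order: e, c
typing: ill-typed: applying a non-function (A)
ordered ✗ (a type mismatch blocks all five)
linear ✗ (the type mismatch rejects it)
affine ✗ (not simply typable)
relevant ✗ (fails simple typing)
unrestricted ✗ (a type mismatch blocks all five)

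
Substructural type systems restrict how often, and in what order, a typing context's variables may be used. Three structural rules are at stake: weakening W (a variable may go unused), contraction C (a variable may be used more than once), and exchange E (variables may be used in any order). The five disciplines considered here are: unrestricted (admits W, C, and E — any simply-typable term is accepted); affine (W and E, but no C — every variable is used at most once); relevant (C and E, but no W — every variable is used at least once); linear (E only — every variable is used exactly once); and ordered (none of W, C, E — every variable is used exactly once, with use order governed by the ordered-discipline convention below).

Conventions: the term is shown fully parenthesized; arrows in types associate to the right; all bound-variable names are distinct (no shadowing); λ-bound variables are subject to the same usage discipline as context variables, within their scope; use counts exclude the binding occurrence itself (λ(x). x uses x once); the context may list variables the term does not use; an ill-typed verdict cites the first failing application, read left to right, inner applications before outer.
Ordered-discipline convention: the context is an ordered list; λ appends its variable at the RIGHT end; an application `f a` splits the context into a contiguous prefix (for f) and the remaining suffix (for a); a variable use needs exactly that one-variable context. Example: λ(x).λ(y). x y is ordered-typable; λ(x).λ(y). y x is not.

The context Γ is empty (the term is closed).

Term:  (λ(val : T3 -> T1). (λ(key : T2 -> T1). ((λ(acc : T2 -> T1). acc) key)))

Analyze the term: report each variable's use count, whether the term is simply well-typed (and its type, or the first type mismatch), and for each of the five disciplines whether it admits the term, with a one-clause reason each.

variable uses: val (bound): 0, key (bound): 1, acc (bound): 1
left-to-right use order: acc, key
typing: the term checks, with type (T3 -> T1) -> (T2 -> T1) -> T2 -> T1
ordered ✗ (val never used (weakening))
linear ✗ (val never used (weakening))
affine ✓ (no duplicate uses among val, key, acc)
relevant ✗ (val never used (weakening))
unrestricted ✓ (type-checks ((T3 -> T1) -> (T2 -> T1) -> T2 -> T1) and nothing is barred)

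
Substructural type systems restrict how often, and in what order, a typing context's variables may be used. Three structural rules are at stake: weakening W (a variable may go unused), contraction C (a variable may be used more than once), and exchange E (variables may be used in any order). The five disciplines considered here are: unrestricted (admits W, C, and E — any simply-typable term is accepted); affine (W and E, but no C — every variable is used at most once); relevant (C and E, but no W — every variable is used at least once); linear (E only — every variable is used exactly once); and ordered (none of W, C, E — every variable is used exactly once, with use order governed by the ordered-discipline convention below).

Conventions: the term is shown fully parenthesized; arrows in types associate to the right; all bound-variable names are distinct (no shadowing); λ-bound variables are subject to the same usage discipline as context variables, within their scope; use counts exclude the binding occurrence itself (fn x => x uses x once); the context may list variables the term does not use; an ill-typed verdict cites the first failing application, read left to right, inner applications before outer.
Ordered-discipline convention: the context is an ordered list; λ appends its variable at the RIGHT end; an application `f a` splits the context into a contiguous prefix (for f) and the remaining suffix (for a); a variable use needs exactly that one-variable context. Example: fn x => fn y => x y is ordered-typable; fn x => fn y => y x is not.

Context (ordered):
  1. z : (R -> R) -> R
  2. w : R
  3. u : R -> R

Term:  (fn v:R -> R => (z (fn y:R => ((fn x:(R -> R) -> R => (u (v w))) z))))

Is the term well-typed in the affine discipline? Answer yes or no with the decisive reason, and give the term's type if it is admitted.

no — uses contraction: z ×2
use counts: z: 2, w: 1, u: 1, v (λ-bound): 1, y (λ-bound): 0, x (λ-bound): 0
order of uses: z, u, v, w, z
typing: well-typed — term : (R -> R) -> R
all disciplines: ordered ✗, linear ✗, affine ✗, relevant ✗, unrestricted ✓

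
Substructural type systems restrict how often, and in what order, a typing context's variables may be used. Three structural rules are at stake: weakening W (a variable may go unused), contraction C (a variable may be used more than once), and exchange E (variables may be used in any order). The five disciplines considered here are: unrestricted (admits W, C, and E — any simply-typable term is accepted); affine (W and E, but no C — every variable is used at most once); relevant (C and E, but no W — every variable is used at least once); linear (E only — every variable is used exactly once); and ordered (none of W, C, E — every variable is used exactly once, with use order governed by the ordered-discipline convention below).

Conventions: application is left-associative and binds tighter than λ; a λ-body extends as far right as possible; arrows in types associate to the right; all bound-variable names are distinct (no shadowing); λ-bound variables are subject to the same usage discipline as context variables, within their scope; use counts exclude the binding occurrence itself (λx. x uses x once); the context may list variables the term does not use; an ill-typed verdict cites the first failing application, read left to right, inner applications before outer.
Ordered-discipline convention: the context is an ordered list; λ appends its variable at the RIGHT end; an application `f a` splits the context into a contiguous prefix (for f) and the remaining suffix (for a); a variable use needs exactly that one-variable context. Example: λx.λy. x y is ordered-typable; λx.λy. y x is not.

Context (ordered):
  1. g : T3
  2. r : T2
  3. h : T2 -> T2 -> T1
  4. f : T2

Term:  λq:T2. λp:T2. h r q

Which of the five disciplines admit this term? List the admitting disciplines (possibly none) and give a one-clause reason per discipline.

accepted by: affine, unrestricted
use counts: g: 0; r: 1; h: 1; f: 0; q [bound]: 1; p [bound]: 0
order of uses: h, r, q
typing: well-typed — term : T2 -> T2 -> T1
ordered: ✗, needs weakening: g, f, p unused
linear: ✗, needs weakening: g, f, p unused
affine: ✓, at most one use each (g, r, h, f, q, p)
relevant: ✗, needs weakening: g, f, p unused
unrestricted: ✓, well-typed at T2 -> T2 -> T1; no restrictions here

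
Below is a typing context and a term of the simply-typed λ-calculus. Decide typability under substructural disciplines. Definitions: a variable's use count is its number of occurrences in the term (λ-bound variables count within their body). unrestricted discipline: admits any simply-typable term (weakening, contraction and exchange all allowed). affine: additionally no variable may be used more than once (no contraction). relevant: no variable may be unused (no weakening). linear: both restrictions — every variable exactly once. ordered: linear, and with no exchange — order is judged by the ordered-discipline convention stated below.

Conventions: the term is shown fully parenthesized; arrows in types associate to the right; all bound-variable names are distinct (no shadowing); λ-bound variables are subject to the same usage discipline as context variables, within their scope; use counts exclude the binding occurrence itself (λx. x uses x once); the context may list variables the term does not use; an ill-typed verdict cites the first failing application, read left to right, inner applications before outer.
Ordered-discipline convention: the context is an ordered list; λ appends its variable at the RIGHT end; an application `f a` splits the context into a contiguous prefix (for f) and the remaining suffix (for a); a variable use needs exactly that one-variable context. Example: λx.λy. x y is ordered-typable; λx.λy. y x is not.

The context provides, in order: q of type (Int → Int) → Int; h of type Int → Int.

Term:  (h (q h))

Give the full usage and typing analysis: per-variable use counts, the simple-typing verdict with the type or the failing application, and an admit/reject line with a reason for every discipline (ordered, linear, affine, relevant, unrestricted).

variable uses: q ×1; h ×2
left-to-right use order: h, q, h
typing: the term checks, with type Int
ordered: ✗ — h ×2 used more than once (contraction)
linear: ✗ — h ×2 used more than once (contraction)
affine: ✗ — h ×2 used more than once (contraction)
relevant: ✓ — at least one use each (q, h)
unrestricted: ✓ — type-checks (Int) and nothing is barred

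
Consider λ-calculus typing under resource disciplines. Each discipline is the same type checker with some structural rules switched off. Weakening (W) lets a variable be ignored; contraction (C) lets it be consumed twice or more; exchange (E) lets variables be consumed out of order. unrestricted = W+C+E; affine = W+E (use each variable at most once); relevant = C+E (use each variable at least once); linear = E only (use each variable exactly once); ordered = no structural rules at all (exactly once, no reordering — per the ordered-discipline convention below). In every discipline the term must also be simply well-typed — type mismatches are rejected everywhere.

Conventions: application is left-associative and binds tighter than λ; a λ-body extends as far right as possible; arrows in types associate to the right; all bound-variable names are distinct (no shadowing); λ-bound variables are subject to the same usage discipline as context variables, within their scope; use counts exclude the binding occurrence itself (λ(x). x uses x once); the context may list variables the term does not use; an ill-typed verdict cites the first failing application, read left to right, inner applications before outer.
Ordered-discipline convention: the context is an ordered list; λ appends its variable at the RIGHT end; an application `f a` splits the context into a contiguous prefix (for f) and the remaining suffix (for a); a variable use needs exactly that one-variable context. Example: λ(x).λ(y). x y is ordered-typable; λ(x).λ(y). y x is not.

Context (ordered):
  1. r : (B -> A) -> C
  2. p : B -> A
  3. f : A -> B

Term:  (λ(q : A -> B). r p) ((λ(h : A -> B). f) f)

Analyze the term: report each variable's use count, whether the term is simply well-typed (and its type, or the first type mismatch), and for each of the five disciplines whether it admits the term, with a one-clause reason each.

variable uses: r=1; p=1; f=2; q (bound)=0; h (bound)=0
left-to-right use order: r, p, f, f
typing: the term checks, with type C
ordered: ✗ — needs contraction — f ×2; unused: q, h — weakening required
linear: ✗ — needs contraction — f ×2; unused: q, h — weakening required
affine: ✗ — needs contraction — f ×2
relevant: ✗ — unused: q, h — weakening required
unrestricted: ✓ — well-typed at C; no restrictions here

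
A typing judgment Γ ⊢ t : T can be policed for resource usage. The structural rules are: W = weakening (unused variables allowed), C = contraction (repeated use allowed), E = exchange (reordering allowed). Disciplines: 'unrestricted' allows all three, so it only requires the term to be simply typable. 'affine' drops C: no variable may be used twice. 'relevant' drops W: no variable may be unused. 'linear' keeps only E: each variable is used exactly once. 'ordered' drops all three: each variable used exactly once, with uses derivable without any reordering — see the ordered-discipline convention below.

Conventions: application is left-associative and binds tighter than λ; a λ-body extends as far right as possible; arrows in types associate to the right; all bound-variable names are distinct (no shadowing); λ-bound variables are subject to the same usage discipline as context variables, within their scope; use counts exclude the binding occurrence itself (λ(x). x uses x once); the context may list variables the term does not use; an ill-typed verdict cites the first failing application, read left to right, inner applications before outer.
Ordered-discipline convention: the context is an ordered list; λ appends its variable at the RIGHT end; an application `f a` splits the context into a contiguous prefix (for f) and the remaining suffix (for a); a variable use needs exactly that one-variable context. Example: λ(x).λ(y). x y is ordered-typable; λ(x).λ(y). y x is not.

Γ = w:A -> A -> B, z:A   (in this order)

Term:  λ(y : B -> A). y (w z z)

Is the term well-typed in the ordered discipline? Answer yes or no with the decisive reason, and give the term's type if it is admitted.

no — z ×2 used more than once (contraction)
usage: w: 1×, z: 2×, y (λ-bound): 1×
left-to-right use order: y, w, z, z
typing: the term checks, with type (B -> A) -> A
across the five disciplines: ordered ✗; linear ✗; affine ✗; relevant ✓; unrestricted ✓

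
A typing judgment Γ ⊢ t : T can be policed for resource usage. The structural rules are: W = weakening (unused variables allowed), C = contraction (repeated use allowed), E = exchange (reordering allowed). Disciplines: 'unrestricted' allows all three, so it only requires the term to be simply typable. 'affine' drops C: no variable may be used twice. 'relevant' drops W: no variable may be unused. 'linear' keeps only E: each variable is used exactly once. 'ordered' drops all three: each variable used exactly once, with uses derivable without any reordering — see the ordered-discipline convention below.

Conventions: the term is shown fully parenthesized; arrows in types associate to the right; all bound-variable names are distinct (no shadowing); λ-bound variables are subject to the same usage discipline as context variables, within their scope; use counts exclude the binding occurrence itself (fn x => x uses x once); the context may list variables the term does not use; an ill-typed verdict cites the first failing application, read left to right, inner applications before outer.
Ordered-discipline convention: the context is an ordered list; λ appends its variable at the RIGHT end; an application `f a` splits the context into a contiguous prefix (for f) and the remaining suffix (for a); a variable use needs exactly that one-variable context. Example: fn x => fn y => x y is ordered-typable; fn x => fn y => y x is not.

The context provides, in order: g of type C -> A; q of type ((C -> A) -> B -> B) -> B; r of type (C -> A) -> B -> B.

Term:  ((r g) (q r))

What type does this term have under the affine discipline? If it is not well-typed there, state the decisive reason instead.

not well-typed under affine — needs contraction — r ×2
use counts: g: 1×, q: 1×, r: 2×
left-to-right use order: r, g, q, r
typing: well-typed at B
per-discipline verdicts: ordered ✗ · linear ✗ · affine ✗ · relevant ✓ · unrestricted ✓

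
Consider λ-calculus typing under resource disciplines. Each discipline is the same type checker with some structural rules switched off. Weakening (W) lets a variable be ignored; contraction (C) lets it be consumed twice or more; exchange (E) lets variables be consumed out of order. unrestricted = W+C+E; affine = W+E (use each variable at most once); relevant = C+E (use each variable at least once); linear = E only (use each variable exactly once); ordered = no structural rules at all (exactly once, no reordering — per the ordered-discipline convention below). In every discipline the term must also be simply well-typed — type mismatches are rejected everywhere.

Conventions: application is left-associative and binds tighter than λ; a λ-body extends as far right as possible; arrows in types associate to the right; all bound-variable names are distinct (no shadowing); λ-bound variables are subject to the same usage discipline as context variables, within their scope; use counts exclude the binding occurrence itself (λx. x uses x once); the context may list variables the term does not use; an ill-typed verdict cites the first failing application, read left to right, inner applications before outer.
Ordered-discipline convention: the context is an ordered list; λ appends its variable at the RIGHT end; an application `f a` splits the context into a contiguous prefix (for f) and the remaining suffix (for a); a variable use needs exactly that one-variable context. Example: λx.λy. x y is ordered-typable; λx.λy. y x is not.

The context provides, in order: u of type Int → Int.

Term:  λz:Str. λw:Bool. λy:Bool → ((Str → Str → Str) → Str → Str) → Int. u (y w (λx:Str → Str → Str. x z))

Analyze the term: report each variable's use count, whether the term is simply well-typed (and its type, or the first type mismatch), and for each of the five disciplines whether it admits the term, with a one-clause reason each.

counts: u: 1×, z (λ-bound): 1×, w (λ-bound): 1×, y (λ-bound): 1×, x (λ-bound): 1×
order of uses: u, y, w, x, z
typing: the term checks, with type Str → Bool → (Bool → ((Str → Str → Str) → Str → Str) → Int) → Int
ordered ✗ (use order u, y, w, x, z needs exchange)
linear ✓ (single use per variable (u, z, w, y, x))
affine ✓ (u, z, w, y, x: no repeats, contraction unneeded)
relevant ✓ (every one of u, z, w, y, x appears)
unrestricted ✓ (typability at Str → Bool → (Bool → ((Str → Str → Str) → Str → Str) → Int) → Int is all that's needed)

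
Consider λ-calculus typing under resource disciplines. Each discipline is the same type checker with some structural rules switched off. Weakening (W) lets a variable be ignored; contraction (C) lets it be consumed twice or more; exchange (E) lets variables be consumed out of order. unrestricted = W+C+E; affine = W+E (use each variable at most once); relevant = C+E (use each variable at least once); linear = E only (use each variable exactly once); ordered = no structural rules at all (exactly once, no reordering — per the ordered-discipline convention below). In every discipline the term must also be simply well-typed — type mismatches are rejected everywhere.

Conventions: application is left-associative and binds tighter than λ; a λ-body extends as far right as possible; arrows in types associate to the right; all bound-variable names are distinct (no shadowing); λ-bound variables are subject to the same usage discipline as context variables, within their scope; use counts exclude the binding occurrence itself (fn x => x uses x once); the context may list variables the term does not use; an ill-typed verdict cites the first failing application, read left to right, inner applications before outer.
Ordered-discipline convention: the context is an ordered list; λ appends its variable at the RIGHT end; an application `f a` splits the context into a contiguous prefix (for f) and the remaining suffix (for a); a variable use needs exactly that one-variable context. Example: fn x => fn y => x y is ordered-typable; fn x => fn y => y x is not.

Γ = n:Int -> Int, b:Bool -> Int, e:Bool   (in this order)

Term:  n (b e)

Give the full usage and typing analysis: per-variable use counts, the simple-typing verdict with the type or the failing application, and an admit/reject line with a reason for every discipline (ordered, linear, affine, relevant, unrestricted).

counts: n ×1; b ×1; e ×1
left-to-right use order: n, b, e
typing: ✓ — Int
ordered: ✓, one use each (n, b, e); ordered split holds
linear: ✓, n, b, e: one use apiece
affine: ✓, at most one use each (n, b, e)
relevant: ✓, every one of n, b, e appears
unrestricted: ✓, simply typable at Int; W, C, E all held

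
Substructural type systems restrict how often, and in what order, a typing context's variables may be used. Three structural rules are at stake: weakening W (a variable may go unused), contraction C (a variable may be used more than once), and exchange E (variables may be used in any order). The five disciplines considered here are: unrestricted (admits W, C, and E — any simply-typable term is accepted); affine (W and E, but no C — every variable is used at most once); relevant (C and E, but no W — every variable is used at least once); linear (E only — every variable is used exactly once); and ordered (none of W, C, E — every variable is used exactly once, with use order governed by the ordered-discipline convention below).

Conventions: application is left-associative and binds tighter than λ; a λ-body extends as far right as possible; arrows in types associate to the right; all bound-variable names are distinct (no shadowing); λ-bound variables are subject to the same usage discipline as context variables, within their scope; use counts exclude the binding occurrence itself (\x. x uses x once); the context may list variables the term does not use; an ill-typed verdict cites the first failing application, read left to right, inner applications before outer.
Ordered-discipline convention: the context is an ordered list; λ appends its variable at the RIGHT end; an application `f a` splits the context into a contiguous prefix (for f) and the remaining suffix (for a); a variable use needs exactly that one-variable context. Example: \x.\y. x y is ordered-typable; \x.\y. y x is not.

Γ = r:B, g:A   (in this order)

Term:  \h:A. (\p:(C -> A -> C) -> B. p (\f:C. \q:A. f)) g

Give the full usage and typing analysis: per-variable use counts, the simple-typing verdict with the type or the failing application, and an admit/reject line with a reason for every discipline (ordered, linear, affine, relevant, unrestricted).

usage: r: 0; g: 1; h (bound): 0; p (bound): 1; f (bound): 1; q (bound): 0
left-to-right use order: p, f, g
typing: ill-typed: argument of type A where (C -> A -> C) -> B is required
ordered: ✗, not simply typable
linear: ✗, fails simple typing
affine: ✗, a type mismatch blocks all five
relevant: ✗, the type mismatch rejects it
unrestricted: ✗, not simply typable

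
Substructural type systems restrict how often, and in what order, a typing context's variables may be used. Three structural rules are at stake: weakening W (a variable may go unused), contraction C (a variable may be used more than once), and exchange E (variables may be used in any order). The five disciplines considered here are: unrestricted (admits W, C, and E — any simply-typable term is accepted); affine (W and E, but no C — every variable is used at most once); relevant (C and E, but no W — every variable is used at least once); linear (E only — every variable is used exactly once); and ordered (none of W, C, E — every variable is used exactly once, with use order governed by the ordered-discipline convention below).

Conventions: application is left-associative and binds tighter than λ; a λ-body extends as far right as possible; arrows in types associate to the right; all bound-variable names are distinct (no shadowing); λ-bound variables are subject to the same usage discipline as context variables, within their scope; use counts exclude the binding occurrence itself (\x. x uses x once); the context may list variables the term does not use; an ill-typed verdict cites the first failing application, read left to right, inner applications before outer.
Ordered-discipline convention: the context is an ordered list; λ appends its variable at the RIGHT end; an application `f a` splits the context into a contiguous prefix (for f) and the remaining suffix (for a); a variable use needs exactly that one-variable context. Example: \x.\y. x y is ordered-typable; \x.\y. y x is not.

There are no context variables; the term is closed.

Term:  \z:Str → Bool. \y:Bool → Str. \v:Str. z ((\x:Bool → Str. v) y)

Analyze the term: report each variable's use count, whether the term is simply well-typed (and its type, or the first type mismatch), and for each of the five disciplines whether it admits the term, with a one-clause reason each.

variable uses: z (bound): 1, y (bound): 1, v (bound): 1, x (bound): 0
use order (left to right): z, v, y
typing: ✓ — (Str → Bool) → (Bool → Str) → Str → Bool
ordered: ✗ — needs weakening: x unused
linear: ✗ — needs weakening: x unused
affine: ✓ — no duplicate uses among z, y, v, x
relevant: ✗ — needs weakening: x unused
unrestricted: ✓ — typability at (Str → Bool) → (Bool → Str) → Str → Bool is all that's needed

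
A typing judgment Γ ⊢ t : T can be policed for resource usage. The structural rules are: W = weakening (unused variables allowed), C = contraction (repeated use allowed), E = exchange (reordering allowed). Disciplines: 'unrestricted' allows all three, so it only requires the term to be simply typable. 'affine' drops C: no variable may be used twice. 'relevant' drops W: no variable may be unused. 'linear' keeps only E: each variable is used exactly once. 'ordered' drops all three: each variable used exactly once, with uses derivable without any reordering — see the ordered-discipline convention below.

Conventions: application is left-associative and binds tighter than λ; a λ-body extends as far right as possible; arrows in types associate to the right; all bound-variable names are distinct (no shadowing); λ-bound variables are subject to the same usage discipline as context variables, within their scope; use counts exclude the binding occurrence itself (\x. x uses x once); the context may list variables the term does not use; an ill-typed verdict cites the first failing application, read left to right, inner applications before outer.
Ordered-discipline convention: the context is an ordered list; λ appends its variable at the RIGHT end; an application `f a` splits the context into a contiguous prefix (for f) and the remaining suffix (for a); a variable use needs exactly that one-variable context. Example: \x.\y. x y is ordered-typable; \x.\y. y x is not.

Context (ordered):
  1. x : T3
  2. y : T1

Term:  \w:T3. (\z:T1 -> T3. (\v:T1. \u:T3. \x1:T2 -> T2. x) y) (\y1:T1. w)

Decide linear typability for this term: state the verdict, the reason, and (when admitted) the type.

no — z, v, u, x1, y1 never used (weakening)
counts: x ×1; y ×1; w (λ-bound) ×1; z (λ-bound) ×0; v (λ-bound) ×0; u (λ-bound) ×0; x1 (λ-bound) ×0; y1 (λ-bound) ×0
order of uses: x, y, w
typing: the term checks, with type T3 -> T3 -> (T2 -> T2) -> T3
all disciplines: ordered ✗ | linear ✗ | affine ✓ | relevant ✗ | unrestricted ✓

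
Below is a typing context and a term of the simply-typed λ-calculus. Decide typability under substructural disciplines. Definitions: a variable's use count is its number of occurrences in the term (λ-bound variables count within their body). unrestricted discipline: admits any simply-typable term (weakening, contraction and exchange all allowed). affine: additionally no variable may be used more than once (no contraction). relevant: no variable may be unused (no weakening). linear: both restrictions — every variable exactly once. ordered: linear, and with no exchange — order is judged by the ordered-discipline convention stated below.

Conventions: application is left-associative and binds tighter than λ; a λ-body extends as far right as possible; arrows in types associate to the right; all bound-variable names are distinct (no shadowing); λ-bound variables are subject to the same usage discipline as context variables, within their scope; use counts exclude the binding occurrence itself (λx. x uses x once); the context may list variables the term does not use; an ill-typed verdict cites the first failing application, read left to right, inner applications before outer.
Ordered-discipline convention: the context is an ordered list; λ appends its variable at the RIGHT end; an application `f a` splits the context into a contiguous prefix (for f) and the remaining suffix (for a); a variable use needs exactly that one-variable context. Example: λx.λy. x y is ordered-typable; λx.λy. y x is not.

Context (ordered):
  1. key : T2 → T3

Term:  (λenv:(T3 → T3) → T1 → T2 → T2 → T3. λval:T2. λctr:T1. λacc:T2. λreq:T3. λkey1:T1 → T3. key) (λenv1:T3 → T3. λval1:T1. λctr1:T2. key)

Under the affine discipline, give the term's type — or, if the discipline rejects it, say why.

not well-typed under affine — needs contraction — key ×2
use counts: key: 2, env (λ-bound): 0, val (λ-bound): 0, ctr (λ-bound): 0, acc (λ-bound): 0, req (λ-bound): 0, key1 (λ-bound): 0, env1 (λ-bound): 0, val1 (λ-bound): 0, ctr1 (λ-bound): 0
left-to-right use order: key, key
typing: well-typed at T2 → T1 → T2 → T3 → (T1 → T3) → T2 → T3
summary: ordered ✗ · linear ✗ · affine ✗ · relevant ✗ · unrestricted ✓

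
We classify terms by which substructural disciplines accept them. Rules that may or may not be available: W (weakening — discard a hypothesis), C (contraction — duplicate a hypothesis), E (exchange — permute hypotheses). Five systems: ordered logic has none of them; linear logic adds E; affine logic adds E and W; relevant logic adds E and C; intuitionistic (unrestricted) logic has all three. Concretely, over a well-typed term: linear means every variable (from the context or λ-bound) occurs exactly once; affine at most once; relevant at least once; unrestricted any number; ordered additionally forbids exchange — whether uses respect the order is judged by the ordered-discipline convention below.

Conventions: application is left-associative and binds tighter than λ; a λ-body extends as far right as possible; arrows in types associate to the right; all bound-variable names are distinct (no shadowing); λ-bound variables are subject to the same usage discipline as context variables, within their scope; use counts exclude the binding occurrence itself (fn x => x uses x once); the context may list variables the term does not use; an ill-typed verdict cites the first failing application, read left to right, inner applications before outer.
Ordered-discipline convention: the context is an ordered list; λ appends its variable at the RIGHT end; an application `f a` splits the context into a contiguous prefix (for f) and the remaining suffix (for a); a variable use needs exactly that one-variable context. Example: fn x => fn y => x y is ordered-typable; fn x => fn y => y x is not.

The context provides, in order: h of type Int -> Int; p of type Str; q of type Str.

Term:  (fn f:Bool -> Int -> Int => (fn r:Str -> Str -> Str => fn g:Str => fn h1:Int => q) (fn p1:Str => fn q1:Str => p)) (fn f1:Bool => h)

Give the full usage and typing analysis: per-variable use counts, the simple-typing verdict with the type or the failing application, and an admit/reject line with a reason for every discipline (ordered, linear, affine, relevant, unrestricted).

variable uses: h=1; p=1; q=1; f [bound]=0; r [bound]=0; g [bound]=0; h1 [bound]=0; p1 [bound]=0; q1 [bound]=0; f1 [bound]=0
use order (left to right): q, p, h
typing: ✓ — Str -> Int -> Str
ordered: ✗ — f, r, g, h1, p1, q1, f1 never used (weakening)
linear: ✗ — f, r, g, h1, p1, q1, f1 never used (weakening)
affine: ✓ — none of h, p, q, f, r, g, h1, p1, q1, f1 used more than once
relevant: ✗ — f, r, g, h1, p1, q1, f1 never used (weakening)
unrestricted: ✓ — type-checks (Str -> Int -> Str) and nothing is barred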